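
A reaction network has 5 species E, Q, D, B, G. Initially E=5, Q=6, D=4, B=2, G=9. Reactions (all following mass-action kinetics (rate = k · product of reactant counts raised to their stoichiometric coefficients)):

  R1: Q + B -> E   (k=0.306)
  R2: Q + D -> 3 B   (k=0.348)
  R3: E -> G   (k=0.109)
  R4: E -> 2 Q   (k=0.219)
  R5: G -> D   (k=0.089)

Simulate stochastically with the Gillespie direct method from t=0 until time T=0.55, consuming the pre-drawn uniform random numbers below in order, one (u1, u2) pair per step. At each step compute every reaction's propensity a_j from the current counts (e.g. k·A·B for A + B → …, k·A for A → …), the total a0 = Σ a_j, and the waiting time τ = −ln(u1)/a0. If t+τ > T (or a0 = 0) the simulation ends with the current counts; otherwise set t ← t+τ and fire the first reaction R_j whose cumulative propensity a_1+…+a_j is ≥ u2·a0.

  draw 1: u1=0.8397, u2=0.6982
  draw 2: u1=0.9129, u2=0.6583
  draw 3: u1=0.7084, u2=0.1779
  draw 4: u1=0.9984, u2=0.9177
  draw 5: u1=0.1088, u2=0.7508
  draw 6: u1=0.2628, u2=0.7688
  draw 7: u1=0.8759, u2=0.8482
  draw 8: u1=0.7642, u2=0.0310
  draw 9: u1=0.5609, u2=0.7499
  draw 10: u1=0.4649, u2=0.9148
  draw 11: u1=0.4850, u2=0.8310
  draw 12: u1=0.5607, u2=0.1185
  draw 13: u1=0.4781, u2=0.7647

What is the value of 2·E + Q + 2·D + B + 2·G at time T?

Check how each reaction changes W = 2·E + Q + 2·D + B + 2·G (weight of products minus weight of reactants):
R1: Q + B -> E: (2·1) − (1·1 + 1·1) = 2 − 2 = 0
R2: Q + D -> 3 B: (1·3) − (1·1 + 2·1) = 3 − 3 = 0
R3: E -> G: (2·1) − (2·1) = 2 − 2 = 0
R4: E -> 2 Q: (1·2) − (2·1) = 2 − 2 = 0
R5: G -> D: (2·1) − (2·1) = 2 − 2 = 0
Every reaction leaves W unchanged, so W is conserved and no simulation is needed: W(T) = W(0) = 2·5 + 6 + 2·4 + 2 + 2·9 = 44

Value at T = 44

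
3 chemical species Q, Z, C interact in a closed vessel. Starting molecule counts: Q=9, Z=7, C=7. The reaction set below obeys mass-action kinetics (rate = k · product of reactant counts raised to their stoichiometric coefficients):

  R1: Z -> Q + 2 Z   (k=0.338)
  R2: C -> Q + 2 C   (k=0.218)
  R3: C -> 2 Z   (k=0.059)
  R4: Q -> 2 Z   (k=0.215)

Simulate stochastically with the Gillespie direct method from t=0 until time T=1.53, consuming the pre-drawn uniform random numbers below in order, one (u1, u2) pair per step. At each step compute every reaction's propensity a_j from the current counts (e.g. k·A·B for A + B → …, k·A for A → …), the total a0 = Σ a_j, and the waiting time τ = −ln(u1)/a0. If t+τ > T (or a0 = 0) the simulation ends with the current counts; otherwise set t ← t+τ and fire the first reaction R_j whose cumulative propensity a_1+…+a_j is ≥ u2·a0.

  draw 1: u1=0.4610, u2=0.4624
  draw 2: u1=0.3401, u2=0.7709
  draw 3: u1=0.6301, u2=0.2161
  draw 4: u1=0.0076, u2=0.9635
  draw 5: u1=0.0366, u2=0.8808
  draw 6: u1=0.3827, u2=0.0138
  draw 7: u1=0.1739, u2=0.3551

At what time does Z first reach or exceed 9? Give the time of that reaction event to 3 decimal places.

Threshold first reached at t = 0.284

t=0.000: Q=9 Z=7 C=7
Draw 1: a1=2.366, a2=1.526, a3=0.413, a4=1.935, a0=6.240; τ=−ln(0.4610)/6.240=0.124 → t=0.124; u2·a0=0.4624·6.240=2.885; a1=2.366 < 2.885 ≤ a1+a2=3.892 → R2 fires; Q=10 Z=7 C=8
Draw 2: a1=2.366, a2=1.744, a3=0.472, a4=2.150, a0=6.732; τ=−ln(0.3401)/6.732=0.160 → t=0.284; u2·a0=0.7709·6.732=5.190; a1+…+a3=4.582 < 5.190 ≤ a1+…+a4=6.732 → R4 fires; Q=9 Z=9 C=8
Draw 3: a1=3.042, a2=1.744, a3=0.472, a4=1.935, a0=7.193; τ=−ln(0.6301)/7.193=0.064 → t=0.349; u2·a0=0.2161·7.193=1.554 ≤ a1=3.042 → R1 fires; Q=10 Z=10 C=8
Draw 4: a1=3.380, a2=1.744, a3=0.472, a4=2.150, a0=7.746; τ=−ln(0.0076)/7.746=0.630 → t=0.978; u2·a0=0.9635·7.746=7.463; a1+…+a3=5.596 < 7.463 ≤ a1+…+a4=7.746 → R4 fires; Q=9 Z=12 C=8
Draw 5: a1=4.056, a2=1.744, a3=0.472, a4=1.935, a0=8.207; τ=−ln(0.0366)/8.207=0.403 → t=1.382; u2·a0=0.8808·8.207=7.229; a1+…+a3=6.272 < 7.229 ≤ a1+…+a4=8.207 → R4 fires; Q=8 Z=14 C=8
Draw 6: a1=4.732, a2=1.744, a3=0.472, a4=1.720, a0=8.668; τ=−ln(0.3827)/8.668=0.111 → t=1.492; u2·a0=0.0138·8.668=0.120 ≤ a1=4.732 → R1 fires; Q=9 Z=15 C=8
Draw 7: a1=5.070, a2=1.744, a3=0.472, a4=1.935, a0=9.221; τ=−ln(0.1739)/9.221=0.190 → t=1.682 > T=1.53: stop.
Z first becomes ≥ 9 when it reaches 9 at the event at t=0.284.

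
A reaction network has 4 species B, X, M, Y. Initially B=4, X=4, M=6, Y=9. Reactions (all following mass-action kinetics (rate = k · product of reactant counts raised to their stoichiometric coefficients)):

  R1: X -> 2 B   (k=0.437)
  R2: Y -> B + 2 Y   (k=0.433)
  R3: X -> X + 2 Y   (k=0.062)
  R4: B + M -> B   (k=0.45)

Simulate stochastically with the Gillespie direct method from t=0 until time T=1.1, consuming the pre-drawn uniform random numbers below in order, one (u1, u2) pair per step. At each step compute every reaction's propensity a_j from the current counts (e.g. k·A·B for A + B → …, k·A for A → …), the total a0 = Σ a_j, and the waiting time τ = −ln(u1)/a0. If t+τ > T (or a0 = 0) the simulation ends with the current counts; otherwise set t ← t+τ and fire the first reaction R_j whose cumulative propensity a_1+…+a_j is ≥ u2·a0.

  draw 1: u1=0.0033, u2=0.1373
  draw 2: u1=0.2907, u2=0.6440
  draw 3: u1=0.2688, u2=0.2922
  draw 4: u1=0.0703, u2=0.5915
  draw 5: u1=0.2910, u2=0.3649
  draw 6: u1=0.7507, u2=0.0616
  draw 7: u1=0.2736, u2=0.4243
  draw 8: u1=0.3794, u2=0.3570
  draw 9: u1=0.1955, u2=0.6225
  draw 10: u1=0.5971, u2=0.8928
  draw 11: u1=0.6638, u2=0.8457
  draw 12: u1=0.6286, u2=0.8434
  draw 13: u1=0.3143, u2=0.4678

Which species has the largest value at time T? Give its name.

Dominant species at T: Y

t=0.000: B=4 X=4 M=6 Y=9
Draw 1: a1=1.748, a2=3.897, a3=0.248, a4=10.800, a0=16.693; τ=−ln(0.0033)/16.693=0.342 → t=0.342; u2·a0=0.1373·16.693=2.292; a1=1.748 < 2.292 ≤ a1+a2=5.645 → R2 fires; B=5 X=4 M=6 Y=10
Draw 2: a1=1.748, a2=4.330, a3=0.248, a4=13.500, a0=19.826; τ=−ln(0.2907)/19.826=0.062 → t=0.405; u2·a0=0.6440·19.826=12.768; a1+…+a3=6.326 < 12.768 ≤ a1+…+a4=19.826 → R4 fires; B=5 X=4 M=5 Y=10
Draw 3: a1=1.748, a2=4.330, a3=0.248, a4=11.250, a0=17.576; τ=−ln(0.2688)/17.576=0.075 → t=0.479; u2·a0=0.2922·17.576=5.136; a1=1.748 < 5.136 ≤ a1+a2=6.078 → R2 fires; B=6 X=4 M=5 Y=11
Draw 4: a1=1.748, a2=4.763, a3=0.248, a4=13.500, a0=20.259; τ=−ln(0.0703)/20.259=0.131 → t=0.610; u2·a0=0.5915·20.259=11.983; a1+…+a3=6.759 < 11.983 ≤ a1+…+a4=20.259 → R4 fires; B=6 X=4 M=4 Y=11
Draw 5: a1=1.748, a2=4.763, a3=0.248, a4=10.800, a0=17.559; τ=−ln(0.2910)/17.559=0.070 → t=0.681; u2·a0=0.3649·17.559=6.407; a1=1.748 < 6.407 ≤ a1+a2=6.511 → R2 fires; B=7 X=4 M=4 Y=12
Draw 6: a1=1.748, a2=5.196, a3=0.248, a4=12.600, a0=19.792; τ=−ln(0.7507)/19.792=0.014 → t=0.695; u2·a0=0.0616·19.792=1.219 ≤ a1=1.748 → R1 fires; B=9 X=3 M=4 Y=12
Draw 7: a1=1.311, a2=5.196, a3=0.186, a4=16.200, a0=22.893; τ=−ln(0.2736)/22.893=0.057 → t=0.752; u2·a0=0.4243·22.893=9.713; a1+…+a3=6.693 < 9.713 ≤ a1+…+a4=22.893 → R4 fires; B=9 X=3 M=3 Y=12
Draw 8: a1=1.311, a2=5.196, a3=0.186, a4=12.150, a0=18.843; τ=−ln(0.3794)/18.843=0.051 → t=0.803; u2·a0=0.3570·18.843=6.727; a1+…+a3=6.693 < 6.727 ≤ a1+…+a4=18.843 → R4 fires; B=9 X=3 M=2 Y=12
Draw 9: a1=1.311, a2=5.196, a3=0.186, a4=8.100, a0=14.793; τ=−ln(0.1955)/14.793=0.110 → t=0.914; u2·a0=0.6225·14.793=9.209; a1+…+a3=6.693 < 9.209 ≤ a1+…+a4=14.793 → R4 fires; B=9 X=3 M=1 Y=12
Draw 10: a1=1.311, a2=5.196, a3=0.186, a4=4.050, a0=10.743; τ=−ln(0.5971)/10.743=0.048 → t=0.962; u2·a0=0.8928·10.743=9.591; a1+…+a3=6.693 < 9.591 ≤ a1+…+a4=10.743 → R4 fires; B=9 X=3 M=0 Y=12
Draw 11: a1=1.311, a2=5.196, a3=0.186, a4=0.000, a0=6.693; τ=−ln(0.6638)/6.693=0.061 → t=1.023; u2·a0=0.8457·6.693=5.660; a1=1.311 < 5.660 ≤ a1+a2=6.507 → R2 fires; B=10 X=3 M=0 Y=13
Draw 12: a1=1.311, a2=5.629, a3=0.186, a4=0.000, a0=7.126; τ=−ln(0.6286)/7.126=0.065 → t=1.088; u2·a0=0.8434·7.126=6.010; a1=1.311 < 6.010 ≤ a1+a2=6.940 → R2 fires; B=11 X=3 M=0 Y=14
Draw 13: a1=1.311, a2=6.062, a3=0.186, a4=0.000, a0=7.559; τ=−ln(0.3143)/7.559=0.153 → t=1.241 > T=1.1: stop.
At T=1.1: B=11 X=3 M=0 Y=14; the largest is Y.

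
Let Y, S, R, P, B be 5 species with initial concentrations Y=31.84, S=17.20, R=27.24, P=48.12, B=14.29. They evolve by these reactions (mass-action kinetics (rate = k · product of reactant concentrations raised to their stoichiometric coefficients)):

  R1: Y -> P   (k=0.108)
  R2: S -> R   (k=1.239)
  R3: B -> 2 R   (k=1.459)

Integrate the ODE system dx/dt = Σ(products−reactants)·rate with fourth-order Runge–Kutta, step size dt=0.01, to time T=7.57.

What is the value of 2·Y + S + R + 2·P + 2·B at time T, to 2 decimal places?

Value at T = 232.94

Check how each reaction changes W = 2·Y + S + R + 2·P + 2·B (weight of products minus weight of reactants):
R1: Y -> P: (2·1) − (2·1) = 2 − 2 = 0
R2: S -> R: (1·1) − (1·1) = 1 − 1 = 0
R3: B -> 2 R: (1·2) − (2·1) = 2 − 2 = 0
Every reaction leaves W unchanged, so W is conserved and no simulation is needed: W(T) = W(0) = 2·31.84 + 17.20 + 27.24 + 2·48.12 + 2·14.29 = 232.94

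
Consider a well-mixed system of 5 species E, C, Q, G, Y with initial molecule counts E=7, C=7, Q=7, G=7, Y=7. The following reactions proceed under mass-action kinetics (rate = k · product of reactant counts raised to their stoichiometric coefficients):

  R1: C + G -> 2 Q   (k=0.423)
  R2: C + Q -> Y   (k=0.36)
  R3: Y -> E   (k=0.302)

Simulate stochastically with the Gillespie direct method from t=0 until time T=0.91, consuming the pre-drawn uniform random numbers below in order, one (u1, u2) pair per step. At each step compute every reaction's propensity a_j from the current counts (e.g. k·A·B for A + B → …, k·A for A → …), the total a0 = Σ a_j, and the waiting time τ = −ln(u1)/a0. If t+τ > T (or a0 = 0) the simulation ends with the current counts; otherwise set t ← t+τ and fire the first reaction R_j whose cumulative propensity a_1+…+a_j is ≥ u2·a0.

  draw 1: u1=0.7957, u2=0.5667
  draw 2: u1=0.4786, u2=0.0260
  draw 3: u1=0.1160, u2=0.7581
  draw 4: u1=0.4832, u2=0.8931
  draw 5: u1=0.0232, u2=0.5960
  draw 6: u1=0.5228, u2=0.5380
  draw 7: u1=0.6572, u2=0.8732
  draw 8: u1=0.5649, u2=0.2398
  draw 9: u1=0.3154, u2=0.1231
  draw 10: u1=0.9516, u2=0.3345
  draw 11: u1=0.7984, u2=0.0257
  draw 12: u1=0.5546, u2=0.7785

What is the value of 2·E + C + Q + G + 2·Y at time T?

Check how each reaction changes W = 2·E + C + Q + G + 2·Y (weight of products minus weight of reactants):
R1: C + G -> 2 Q: (1·2) − (1·1 + 1·1) = 2 − 2 = 0
R2: C + Q -> Y: (2·1) − (1·1 + 1·1) = 2 − 2 = 0
R3: Y -> E: (2·1) − (2·1) = 2 − 2 = 0
Every reaction leaves W unchanged, so W is conserved and no simulation is needed: W(T) = W(0) = 2·7 + 7 + 7 + 7 + 2·7 = 49

Value at T = 49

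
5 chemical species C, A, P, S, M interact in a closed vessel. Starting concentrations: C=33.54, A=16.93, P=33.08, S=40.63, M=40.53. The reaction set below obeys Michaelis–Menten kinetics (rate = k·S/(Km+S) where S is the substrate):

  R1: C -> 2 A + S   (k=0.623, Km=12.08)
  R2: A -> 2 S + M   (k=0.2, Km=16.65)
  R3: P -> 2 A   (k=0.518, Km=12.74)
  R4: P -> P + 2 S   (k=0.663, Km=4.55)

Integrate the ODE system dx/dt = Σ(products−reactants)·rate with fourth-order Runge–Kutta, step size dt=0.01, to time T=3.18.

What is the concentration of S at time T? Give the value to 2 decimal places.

RK4 with dt=0.01: 318 steps to T=3.18. Trajectory (selected grid times):
t=0.00: C=33.54 A=16.93 P=33.08 S=40.63 M=40.53
t=0.35: C=33.38 A=17.48 P=32.95 S=41.27 M=40.57
t=0.71: C=33.22 A=18.04 P=32.81 S=41.93 M=40.60
t=1.06: C=33.06 A=18.58 P=32.68 S=42.57 M=40.64
t=1.41: C=32.90 A=19.12 P=32.55 S=43.21 M=40.68
t=1.77: C=32.73 A=19.68 P=32.42 S=43.87 M=40.72
t=2.12: C=32.57 A=20.22 P=32.29 S=44.51 M=40.75
t=2.47: C=32.41 A=20.76 P=32.16 S=45.15 M=40.79
t=2.83: C=32.25 A=21.31 P=32.03 S=45.82 M=40.83
t=3.18: C=32.09 A=21.85 P=31.90 S=46.46 M=40.87
Read off S at T=3.18: 46.46

S at T = 46.46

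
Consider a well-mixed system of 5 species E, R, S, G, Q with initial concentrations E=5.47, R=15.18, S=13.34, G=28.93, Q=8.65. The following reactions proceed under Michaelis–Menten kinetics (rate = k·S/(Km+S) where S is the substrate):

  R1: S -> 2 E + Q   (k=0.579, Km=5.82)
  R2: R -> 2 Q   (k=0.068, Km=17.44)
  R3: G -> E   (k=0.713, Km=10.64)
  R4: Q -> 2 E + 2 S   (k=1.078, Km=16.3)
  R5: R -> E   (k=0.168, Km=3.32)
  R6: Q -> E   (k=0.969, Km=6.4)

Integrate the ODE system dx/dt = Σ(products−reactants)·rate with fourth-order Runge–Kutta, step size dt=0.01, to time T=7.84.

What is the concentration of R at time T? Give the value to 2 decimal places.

R at T = 13.87

RK4 with dt=0.01: 784 steps to T=7.84. Trajectory (selected grid times):
t=0.00: E=5.47 R=15.18 S=13.34 G=28.93 Q=8.65
t=0.87: E=7.87 R=15.03 S=13.63 G=28.48 Q=8.26
t=1.74: E=10.24 R=14.89 S=13.90 G=28.03 Q=7.88
t=2.61: E=12.58 R=14.74 S=14.14 G=27.58 Q=7.53
t=3.48: E=14.89 R=14.59 S=14.37 G=27.13 Q=7.20
t=4.36: E=17.21 R=14.45 S=14.58 G=26.68 Q=6.89
t=5.23: E=19.47 R=14.30 S=14.76 G=26.24 Q=6.59
t=6.10: E=21.71 R=14.15 S=14.94 G=25.80 Q=6.32
t=6.97: E=23.93 R=14.01 S=15.09 G=25.36 Q=6.06
t=7.84: E=26.11 R=13.87 S=15.23 G=24.93 Q=5.82
Read off R at T=7.84: 13.87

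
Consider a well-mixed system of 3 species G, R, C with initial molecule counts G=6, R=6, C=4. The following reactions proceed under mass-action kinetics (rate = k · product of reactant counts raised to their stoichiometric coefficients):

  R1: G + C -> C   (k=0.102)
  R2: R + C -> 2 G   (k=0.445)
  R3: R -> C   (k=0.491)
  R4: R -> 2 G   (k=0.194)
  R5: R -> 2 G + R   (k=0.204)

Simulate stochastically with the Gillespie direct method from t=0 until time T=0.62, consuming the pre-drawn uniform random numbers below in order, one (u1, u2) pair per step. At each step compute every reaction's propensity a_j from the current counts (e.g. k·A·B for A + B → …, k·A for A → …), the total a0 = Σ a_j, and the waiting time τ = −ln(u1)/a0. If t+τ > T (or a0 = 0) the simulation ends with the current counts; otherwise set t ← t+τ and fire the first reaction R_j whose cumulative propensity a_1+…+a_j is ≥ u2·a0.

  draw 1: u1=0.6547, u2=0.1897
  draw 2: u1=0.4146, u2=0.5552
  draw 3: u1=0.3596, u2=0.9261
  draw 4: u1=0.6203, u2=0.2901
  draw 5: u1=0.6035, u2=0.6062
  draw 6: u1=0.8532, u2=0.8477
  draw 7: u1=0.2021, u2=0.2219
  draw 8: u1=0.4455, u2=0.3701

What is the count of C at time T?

C at T = 3

t=0.000: G=6 R=6 C=4
Draw 1: a1=2.448, a2=10.680, a3=2.946, a4=1.164, a5=1.224, a0=18.462; τ=−ln(0.6547)/18.462=0.023 → t=0.023; u2·a0=0.1897·18.462=3.502; a1=2.448 < 3.502 ≤ a1+a2=13.128 → R2 fires; G=8 R=5 C=3
Draw 2: a1=2.448, a2=6.675, a3=2.455, a4=0.970, a5=1.020, a0=13.568; τ=−ln(0.4146)/13.568=0.065 → t=0.088; u2·a0=0.5552·13.568=7.533; a1=2.448 < 7.533 ≤ a1+a2=9.123 → R2 fires; G=10 R=4 C=2
Draw 3: a1=2.040, a2=3.560, a3=1.964, a4=0.776, a5=0.816, a0=9.156; τ=−ln(0.3596)/9.156=0.112 → t=0.200; u2·a0=0.9261·9.156=8.479; a1+…+a4=8.340 < 8.479 ≤ a1+…+a5=9.156 → R5 fires; G=12 R=4 C=2
Draw 4: a1=2.448, a2=3.560, a3=1.964, a4=0.776, a5=0.816, a0=9.564; τ=−ln(0.6203)/9.564=0.050 → t=0.249; u2·a0=0.2901·9.564=2.775; a1=2.448 < 2.775 ≤ a1+a2=6.008 → R2 fires; G=14 R=3 C=1
Draw 5: a1=1.428, a2=1.335, a3=1.473, a4=0.582, a5=0.612, a0=5.430; τ=−ln(0.6035)/5.430=0.093 → t=0.342; u2·a0=0.6062·5.430=3.292; a1+a2=2.763 < 3.292 ≤ a1+…+a3=4.236 → R3 fires; G=14 R=2 C=2
Draw 6: a1=2.856, a2=1.780, a3=0.982, a4=0.388, a5=0.408, a0=6.414; τ=−ln(0.8532)/6.414=0.025 → t=0.367; u2·a0=0.8477·6.414=5.437; a1+a2=4.636 < 5.437 ≤ a1+…+a3=5.618 → R3 fires; G=14 R=1 C=3
Draw 7: a1=4.284, a2=1.335, a3=0.491, a4=0.194, a5=0.204, a0=6.508; τ=−ln(0.2021)/6.508=0.246 → t=0.613; u2·a0=0.2219·6.508=1.444 ≤ a1=4.284 → R1 fires; G=13 R=1 C=3
Draw 8: a1=3.978, a2=1.335, a3=0.491, a4=0.194, a5=0.204, a0=6.202; τ=−ln(0.4455)/6.202=0.130 → t=0.743 > T=0.62: stop.
Read off C at T=0.62: 3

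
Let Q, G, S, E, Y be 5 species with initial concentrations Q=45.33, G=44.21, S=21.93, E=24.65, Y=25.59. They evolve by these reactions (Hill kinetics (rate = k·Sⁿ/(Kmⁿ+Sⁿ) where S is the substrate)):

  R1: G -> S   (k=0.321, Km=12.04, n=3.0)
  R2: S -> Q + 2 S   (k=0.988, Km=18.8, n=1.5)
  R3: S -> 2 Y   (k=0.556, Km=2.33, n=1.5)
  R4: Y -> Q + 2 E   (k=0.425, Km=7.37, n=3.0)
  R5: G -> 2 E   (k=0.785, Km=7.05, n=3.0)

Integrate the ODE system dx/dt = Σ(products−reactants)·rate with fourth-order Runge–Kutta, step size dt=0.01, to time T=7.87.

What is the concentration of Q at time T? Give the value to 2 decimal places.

RK4 with dt=0.01: 787 steps to T=7.87. Trajectory (selected grid times):
t=0.00: Q=45.33 G=44.21 S=21.93 E=24.65 Y=25.59
t=0.87: Q=46.17 G=43.26 S=22.22 E=26.73 Y=26.16
t=1.75: Q=47.03 G=42.29 S=22.51 E=28.84 Y=26.74
t=2.62: Q=47.88 G=41.34 S=22.81 E=30.92 Y=27.32
t=3.50: Q=48.75 G=40.38 S=23.11 E=33.03 Y=27.90
t=4.37: Q=49.61 G=39.43 S=23.41 E=35.12 Y=28.47
t=5.25: Q=50.48 G=38.47 S=23.71 E=37.23 Y=29.06
t=6.12: Q=51.35 G=37.52 S=24.02 E=39.31 Y=29.63
t=7.00: Q=52.24 G=36.56 S=24.34 E=41.42 Y=30.21
t=7.87: Q=53.12 G=35.61 S=24.65 E=43.51 Y=30.79
Read off Q at T=7.87: 53.12

Q at T = 53.12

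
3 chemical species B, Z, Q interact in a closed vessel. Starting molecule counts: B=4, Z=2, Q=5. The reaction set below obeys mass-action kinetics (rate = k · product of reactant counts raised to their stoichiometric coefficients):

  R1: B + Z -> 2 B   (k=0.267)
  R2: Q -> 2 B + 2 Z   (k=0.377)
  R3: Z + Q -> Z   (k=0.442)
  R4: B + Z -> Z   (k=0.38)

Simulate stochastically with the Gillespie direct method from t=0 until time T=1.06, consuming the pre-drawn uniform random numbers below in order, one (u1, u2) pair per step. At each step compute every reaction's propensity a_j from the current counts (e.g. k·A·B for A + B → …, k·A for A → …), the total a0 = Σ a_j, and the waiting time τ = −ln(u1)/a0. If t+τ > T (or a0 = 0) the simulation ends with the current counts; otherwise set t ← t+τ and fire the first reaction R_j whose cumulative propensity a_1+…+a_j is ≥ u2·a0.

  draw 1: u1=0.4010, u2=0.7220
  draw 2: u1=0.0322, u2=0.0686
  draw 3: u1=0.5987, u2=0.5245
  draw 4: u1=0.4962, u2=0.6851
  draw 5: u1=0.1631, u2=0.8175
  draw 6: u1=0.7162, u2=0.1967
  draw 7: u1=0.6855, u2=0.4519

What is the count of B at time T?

t=0.000: B=4 Z=2 Q=5
Draw 1: a1=2.136, a2=1.885, a3=4.420, a4=3.040, a0=11.481; τ=−ln(0.4010)/11.481=0.080 → t=0.080; u2·a0=0.7220·11.481=8.289; a1+a2=4.021 < 8.289 ≤ a1+…+a3=8.441 → R3 fires; B=4 Z=2 Q=4
Draw 2: a1=2.136, a2=1.508, a3=3.536, a4=3.040, a0=10.220; τ=−ln(0.0322)/10.220=0.336 → t=0.416; u2·a0=0.0686·10.220=0.701 ≤ a1=2.136 → R1 fires; B=5 Z=1 Q=4
Draw 3: a1=1.335, a2=1.508, a3=1.768, a4=1.900, a0=6.511; τ=−ln(0.5987)/6.511=0.079 → t=0.495; u2·a0=0.5245·6.511=3.415; a1+a2=2.843 < 3.415 ≤ a1+…+a3=4.611 → R3 fires; B=5 Z=1 Q=3
Draw 4: a1=1.335, a2=1.131, a3=1.326, a4=1.900, a0=5.692; τ=−ln(0.4962)/5.692=0.123 → t=0.618; u2·a0=0.6851·5.692=3.900; a1+…+a3=3.792 < 3.900 ≤ a1+…+a4=5.692 → R4 fires; B=4 Z=1 Q=3
Draw 5: a1=1.068, a2=1.131, a3=1.326, a4=1.520, a0=5.045; τ=−ln(0.1631)/5.045=0.359 → t=0.977; u2·a0=0.8175·5.045=4.124; a1+…+a3=3.525 < 4.124 ≤ a1+…+a4=5.045 → R4 fires; B=3 Z=1 Q=3
Draw 6: a1=0.801, a2=1.131, a3=1.326, a4=1.140, a0=4.398; τ=−ln(0.7162)/4.398=0.076 → t=1.053; u2·a0=0.1967·4.398=0.865; a1=0.801 < 0.865 ≤ a1+a2=1.932 → R2 fires; B=5 Z=3 Q=2
Draw 7: a1=4.005, a2=0.754, a3=2.652, a4=5.700, a0=13.111; τ=−ln(0.6855)/13.111=0.029 → t=1.082 > T=1.06: stop.
Read off B at T=1.06: 5

B at T = 5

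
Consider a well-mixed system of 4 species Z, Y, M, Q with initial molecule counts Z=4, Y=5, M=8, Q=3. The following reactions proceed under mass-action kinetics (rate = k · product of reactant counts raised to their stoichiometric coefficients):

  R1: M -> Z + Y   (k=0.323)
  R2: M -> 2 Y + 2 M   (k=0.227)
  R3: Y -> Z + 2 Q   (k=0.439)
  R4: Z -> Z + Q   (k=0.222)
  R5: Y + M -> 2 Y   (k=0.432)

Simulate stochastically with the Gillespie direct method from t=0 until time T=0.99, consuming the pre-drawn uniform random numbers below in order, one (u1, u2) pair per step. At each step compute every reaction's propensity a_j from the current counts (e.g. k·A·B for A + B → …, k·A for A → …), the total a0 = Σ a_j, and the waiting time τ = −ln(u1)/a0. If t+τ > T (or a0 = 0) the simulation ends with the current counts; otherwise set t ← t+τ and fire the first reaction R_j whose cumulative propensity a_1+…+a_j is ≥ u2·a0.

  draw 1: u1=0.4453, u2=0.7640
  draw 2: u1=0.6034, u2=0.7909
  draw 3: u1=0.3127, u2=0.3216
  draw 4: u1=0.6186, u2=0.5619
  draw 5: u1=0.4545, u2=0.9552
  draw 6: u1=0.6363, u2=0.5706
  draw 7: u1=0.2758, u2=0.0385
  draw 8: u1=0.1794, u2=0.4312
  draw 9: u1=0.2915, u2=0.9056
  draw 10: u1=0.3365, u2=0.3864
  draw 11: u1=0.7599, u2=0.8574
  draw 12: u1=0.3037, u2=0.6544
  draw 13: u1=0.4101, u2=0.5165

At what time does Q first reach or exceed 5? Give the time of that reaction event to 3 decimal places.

t=0.000: Z=4 Y=5 M=8 Q=3
Draw 1: a1=2.584, a2=1.816, a3=2.195, a4=0.888, a5=17.280, a0=24.763; τ=−ln(0.4453)/24.763=0.033 → t=0.033; u2·a0=0.7640·24.763=18.919; a1+…+a4=7.483 < 18.919 ≤ a1+…+a5=24.763 → R5 fires; Z=4 Y=6 M=7 Q=3
Draw 2: a1=2.261, a2=1.589, a3=2.634, a4=0.888, a5=18.144, a0=25.516; τ=−ln(0.6034)/25.516=0.020 → t=0.052; u2·a0=0.7909·25.516=20.181; a1+…+a4=7.372 < 20.181 ≤ a1+…+a5=25.516 → R5 fires; Z=4 Y=7 M=6 Q=3
Draw 3: a1=1.938, a2=1.362, a3=3.073, a4=0.888, a5=18.144, a0=25.405; τ=−ln(0.3127)/25.405=0.046 → t=0.098; u2·a0=0.3216·25.405=8.170; a1+…+a4=7.261 < 8.170 ≤ a1+…+a5=25.405 → R5 fires; Z=4 Y=8 M=5 Q=3
Draw 4: a1=1.615, a2=1.135, a3=3.512, a4=0.888, a5=17.280, a0=24.430; τ=−ln(0.6186)/24.430=0.020 → t=0.118; u2·a0=0.5619·24.430=13.727; a1+…+a4=7.150 < 13.727 ≤ a1+…+a5=24.430 → R5 fires; Z=4 Y=9 M=4 Q=3
Draw 5: a1=1.292, a2=0.908, a3=3.951, a4=0.888, a5=15.552, a0=22.591; τ=−ln(0.4545)/22.591=0.035 → t=0.153; u2·a0=0.9552·22.591=21.579; a1+…+a4=7.039 < 21.579 ≤ a1+…+a5=22.591 → R5 fires; Z=4 Y=10 M=3 Q=3
Draw 6: a1=0.969, a2=0.681, a3=4.390, a4=0.888, a5=12.960, a0=19.888; τ=−ln(0.6363)/19.888=0.023 → t=0.176; u2·a0=0.5706·19.888=11.348; a1+…+a4=6.928 < 11.348 ≤ a1+…+a5=19.888 → R5 fires; Z=4 Y=11 M=2 Q=3
Draw 7: a1=0.646, a2=0.454, a3=4.829, a4=0.888, a5=9.504, a0=16.321; τ=−ln(0.2758)/16.321=0.079 → t=0.254; u2·a0=0.0385·16.321=0.628 ≤ a1=0.646 → R1 fires; Z=5 Y=12 M=1 Q=3
Draw 8: a1=0.323, a2=0.227, a3=5.268, a4=1.110, a5=5.184, a0=12.112; τ=−ln(0.1794)/12.112=0.142 → t=0.396; u2·a0=0.4312·12.112=5.223; a1+a2=0.550 < 5.223 ≤ a1+…+a3=5.818 → R3 fires; Z=6 Y=11 M=1 Q=5
Draw 9: a1=0.323, a2=0.227, a3=4.829, a4=1.332, a5=4.752, a0=11.463; τ=−ln(0.2915)/11.463=0.108 → t=0.504; u2·a0=0.9056·11.463=10.381; a1+…+a4=6.711 < 10.381 ≤ a1+…+a5=11.463 → R5 fires; Z=6 Y=12 M=0 Q=5
Draw 10: a1=0.000, a2=0.000, a3=5.268, a4=1.332, a5=0.000, a0=6.600; τ=−ln(0.3365)/6.600=0.165 → t=0.669; u2·a0=0.3864·6.600=2.550; a1+a2=0.000 < 2.550 ≤ a1+…+a3=5.268 → R3 fires; Z=7 Y=11 M=0 Q=7
Draw 11: a1=0.000, a2=0.000, a3=4.829, a4=1.554, a5=0.000, a0=6.383; τ=−ln(0.7599)/6.383=0.043 → t=0.712; u2·a0=0.8574·6.383=5.473; a1+…+a3=4.829 < 5.473 ≤ a1+…+a4=6.383 → R4 fires; Z=7 Y=11 M=0 Q=8
Draw 12: a1=0.000, a2=0.000, a3=4.829, a4=1.554, a5=0.000, a0=6.383; τ=−ln(0.3037)/6.383=0.187 → t=0.899; u2·a0=0.6544·6.383=4.177; a1+a2=0.000 < 4.177 ≤ a1+…+a3=4.829 → R3 fires; Z=8 Y=10 M=0 Q=10
Draw 13: a1=0.000, a2=0.000, a3=4.390, a4=1.776, a5=0.000, a0=6.166; τ=−ln(0.4101)/6.166=0.145 → t=1.043 > T=0.99: stop.
Q first becomes ≥ 5 when it reaches 5 at the event at t=0.396.

Threshold first reached at t = 0.396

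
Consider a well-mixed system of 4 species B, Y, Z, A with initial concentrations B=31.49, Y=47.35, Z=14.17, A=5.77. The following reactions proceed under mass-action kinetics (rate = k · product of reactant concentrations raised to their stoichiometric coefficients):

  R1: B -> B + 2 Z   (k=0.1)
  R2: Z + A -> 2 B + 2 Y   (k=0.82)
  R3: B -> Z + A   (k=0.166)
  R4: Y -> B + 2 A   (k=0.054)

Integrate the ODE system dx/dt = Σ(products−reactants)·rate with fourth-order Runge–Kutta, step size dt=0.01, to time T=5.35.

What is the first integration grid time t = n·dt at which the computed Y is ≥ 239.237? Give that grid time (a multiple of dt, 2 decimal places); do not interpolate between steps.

RK4 with dt=0.01: 535 steps to T=5.35. Trajectory (selected grid times):
t=0.00: B=31.49 Y=47.35 Z=14.17 A=5.77
t=0.59: B=53.80 Y=70.18 Z=11.55 A=1.72
t=1.19: B=72.66 Y=90.13 Z=14.07 A=1.87
t=1.78: B=97.04 Y=116.23 Z=17.59 A=1.98
t=2.38: B=129.67 Y=151.46 Z=22.55 A=2.04
t=2.97: B=171.88 Y=197.30 Z=29.22 A=2.08
t=3.39: B=209.76 Y=238.59 Z=35.35 A=2.09
t=3.40: B=210.75 Y=239.67 Z=35.52 A=2.09
t=3.57: B=228.38 Y=258.91 Z=38.41 A=2.09
t=4.16: B=301.49 Y=338.88 Z=50.54 A=2.09
t=4.76: B=399.37 Y=446.16 Z=67.04 A=2.08
t=5.35: B=526.07 Y=585.25 Z=88.63 A=2.07
Y(3.39)=238.585 < 239.237 but Y(3.40)=239.671 ≥ 239.237, so the first grid time is t=3.40.

Threshold first reached at t = 3.40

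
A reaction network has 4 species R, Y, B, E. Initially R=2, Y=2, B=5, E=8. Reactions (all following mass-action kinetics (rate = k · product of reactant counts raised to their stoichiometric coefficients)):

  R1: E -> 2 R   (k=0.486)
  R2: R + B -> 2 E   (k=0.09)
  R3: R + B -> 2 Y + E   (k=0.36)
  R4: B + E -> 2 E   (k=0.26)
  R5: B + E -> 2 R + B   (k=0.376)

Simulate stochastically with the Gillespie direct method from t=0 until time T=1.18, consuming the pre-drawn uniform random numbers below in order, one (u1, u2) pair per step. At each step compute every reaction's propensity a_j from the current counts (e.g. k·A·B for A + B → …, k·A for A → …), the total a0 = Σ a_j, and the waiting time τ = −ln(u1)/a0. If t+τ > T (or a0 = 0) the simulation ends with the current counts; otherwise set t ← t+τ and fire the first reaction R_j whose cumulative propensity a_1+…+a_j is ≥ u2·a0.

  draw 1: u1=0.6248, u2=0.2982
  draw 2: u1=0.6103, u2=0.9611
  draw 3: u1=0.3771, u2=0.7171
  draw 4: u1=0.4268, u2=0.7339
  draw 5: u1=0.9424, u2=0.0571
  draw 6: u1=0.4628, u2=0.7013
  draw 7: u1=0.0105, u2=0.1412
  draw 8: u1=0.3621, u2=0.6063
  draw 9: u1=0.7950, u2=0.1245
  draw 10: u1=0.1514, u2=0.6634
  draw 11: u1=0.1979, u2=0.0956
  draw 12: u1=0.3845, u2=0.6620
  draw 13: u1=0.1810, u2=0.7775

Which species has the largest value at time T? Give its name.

t=0.000: R=2 Y=2 B=5 E=8
Draw 1: a1=3.888, a2=0.900, a3=3.600, a4=10.400, a5=15.040, a0=33.828; τ=−ln(0.6248)/33.828=0.014 → t=0.014; u2·a0=0.2982·33.828=10.088; a1+…+a3=8.388 < 10.088 ≤ a1+…+a4=18.788 → R4 fires; R=2 Y=2 B=4 E=9
Draw 2: a1=4.374, a2=0.720, a3=2.880, a4=9.360, a5=13.536, a0=30.870; τ=−ln(0.6103)/30.870=0.016 → t=0.030; u2·a0=0.9611·30.870=29.669; a1+…+a4=17.334 < 29.669 ≤ a1+…+a5=30.870 → R5 fires; R=4 Y=2 B=4 E=8
Draw 3: a1=3.888, a2=1.440, a3=5.760, a4=8.320, a5=12.032, a0=31.440; τ=−ln(0.3771)/31.440=0.031 → t=0.061; u2·a0=0.7171·31.440=22.546; a1+…+a4=19.408 < 22.546 ≤ a1+…+a5=31.440 → R5 fires; R=6 Y=2 B=4 E=7
Draw 4: a1=3.402, a2=2.160, a3=8.640, a4=7.280, a5=10.528, a0=32.010; τ=−ln(0.4268)/32.010=0.027 → t=0.088; u2·a0=0.7339·32.010=23.492; a1+…+a4=21.482 < 23.492 ≤ a1+…+a5=32.010 → R5 fires; R=8 Y=2 B=4 E=6
Draw 5: a1=2.916, a2=2.880, a3=11.520, a4=6.240, a5=9.024, a0=32.580; τ=−ln(0.9424)/32.580=0.002 → t=0.089; u2·a0=0.0571·32.580=1.860 ≤ a1=2.916 → R1 fires; R=10 Y=2 B=4 E=5
Draw 6: a1=2.430, a2=3.600, a3=14.400, a4=5.200, a5=7.520, a0=33.150; τ=−ln(0.4628)/33.150=0.023 → t=0.113; u2·a0=0.7013·33.150=23.248; a1+…+a3=20.430 < 23.248 ≤ a1+…+a4=25.630 → R4 fires; R=10 Y=2 B=3 E=6
Draw 7: a1=2.916, a2=2.700, a3=10.800, a4=4.680, a5=6.768, a0=27.864; τ=−ln(0.0105)/27.864=0.164 → t=0.276; u2·a0=0.1412·27.864=3.934; a1=2.916 < 3.934 ≤ a1+a2=5.616 → R2 fires; R=9 Y=2 B=2 E=8
Draw 8: a1=3.888, a2=1.620, a3=6.480, a4=4.160, a5=6.016, a0=22.164; τ=−ln(0.3621)/22.164=0.046 → t=0.322; u2·a0=0.6063·22.164=13.438; a1+…+a3=11.988 < 13.438 ≤ a1+…+a4=16.148 → R4 fires; R=9 Y=2 B=1 E=9
Draw 9: a1=4.374, a2=0.810, a3=3.240, a4=2.340, a5=3.384, a0=14.148; τ=−ln(0.7950)/14.148=0.016 → t=0.338; u2·a0=0.1245·14.148=1.761 ≤ a1=4.374 → R1 fires; R=11 Y=2 B=1 E=8
Draw 10: a1=3.888, a2=0.990, a3=3.960, a4=2.080, a5=3.008, a0=13.926; τ=−ln(0.1514)/13.926=0.136 → t=0.474; u2·a0=0.6634·13.926=9.239; a1+…+a3=8.838 < 9.239 ≤ a1+…+a4=10.918 → R4 fires; R=11 Y=2 B=0 E=9
Draw 11: a1=4.374, a2=0.000, a3=0.000, a4=0.000, a5=0.000, a0=4.374; τ=−ln(0.1979)/4.374=0.370 → t=0.844; u2·a0=0.0956·4.374=0.418 ≤ a1=4.374 → R1 fires; R=13 Y=2 B=0 E=8
Draw 12: a1=3.888, a2=0.000, a3=0.000, a4=0.000, a5=0.000, a0=3.888; τ=−ln(0.3845)/3.888=0.246 → t=1.090; u2·a0=0.6620·3.888=2.574 ≤ a1=3.888 → R1 fires; R=15 Y=2 B=0 E=7
Draw 13: a1=3.402, a2=0.000, a3=0.000, a4=0.000, a5=0.000, a0=3.402; τ=−ln(0.1810)/3.402=0.502 → t=1.592 > T=1.18: stop.
At T=1.18: R=15 Y=2 B=0 E=7; the largest is R.

Dominant species at T: R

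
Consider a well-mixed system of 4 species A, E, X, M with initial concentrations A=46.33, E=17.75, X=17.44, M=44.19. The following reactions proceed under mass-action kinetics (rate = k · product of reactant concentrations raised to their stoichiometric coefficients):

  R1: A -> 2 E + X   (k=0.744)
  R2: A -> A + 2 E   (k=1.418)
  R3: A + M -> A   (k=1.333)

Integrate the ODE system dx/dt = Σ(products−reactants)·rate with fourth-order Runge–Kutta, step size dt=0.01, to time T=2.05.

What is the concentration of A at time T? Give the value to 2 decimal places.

A at T = 10.08

RK4 with dt=0.01: 205 steps to T=2.05. Trajectory (selected grid times):
t=0.00: A=46.33 E=17.75 X=17.44 M=44.19
t=0.23: A=39.04 E=60.10 X=24.73 M=0.00
t=0.46: A=32.90 E=95.79 X=30.87 M=0.00
t=0.68: A=27.93 E=124.66 X=35.84 M=0.00
t=0.91: A=23.54 E=150.19 X=40.23 M=0.00
t=1.14: A=19.84 E=171.71 X=43.93 M=0.00
t=1.37: A=16.72 E=189.85 X=47.05 M=0.00
t=1.59: A=14.19 E=204.52 X=49.58 M=0.00
t=1.82: A=11.96 E=217.49 X=51.81 M=0.00
t=2.05: A=10.08 E=228.43 X=53.69 M=0.00
Read off A at T=2.05: 10.08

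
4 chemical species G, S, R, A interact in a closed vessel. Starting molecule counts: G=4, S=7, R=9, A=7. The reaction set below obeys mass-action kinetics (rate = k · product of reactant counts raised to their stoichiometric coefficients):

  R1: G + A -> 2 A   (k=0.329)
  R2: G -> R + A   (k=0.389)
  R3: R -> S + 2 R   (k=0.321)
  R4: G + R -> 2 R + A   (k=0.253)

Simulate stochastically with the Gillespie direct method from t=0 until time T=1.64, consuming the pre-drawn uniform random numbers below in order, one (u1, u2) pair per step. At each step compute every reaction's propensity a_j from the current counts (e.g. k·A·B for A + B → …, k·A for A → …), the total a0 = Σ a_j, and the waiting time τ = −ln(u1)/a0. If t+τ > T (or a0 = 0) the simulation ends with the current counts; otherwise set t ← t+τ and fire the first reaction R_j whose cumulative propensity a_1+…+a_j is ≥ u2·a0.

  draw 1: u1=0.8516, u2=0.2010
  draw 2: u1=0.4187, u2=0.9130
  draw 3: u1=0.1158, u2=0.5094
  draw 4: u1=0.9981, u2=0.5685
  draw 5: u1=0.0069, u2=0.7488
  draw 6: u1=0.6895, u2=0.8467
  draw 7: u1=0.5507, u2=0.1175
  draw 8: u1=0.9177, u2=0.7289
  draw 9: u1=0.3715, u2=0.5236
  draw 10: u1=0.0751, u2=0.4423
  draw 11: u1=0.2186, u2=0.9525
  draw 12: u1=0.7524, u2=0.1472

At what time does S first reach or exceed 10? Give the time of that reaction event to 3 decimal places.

Threshold first reached at t = 0.663

t=0.000: G=4 S=7 R=9 A=7
Draw 1: a1=9.212, a2=1.556, a3=2.889, a4=9.108, a0=22.765; τ=−ln(0.8516)/22.765=0.007 → t=0.007; u2·a0=0.2010·22.765=4.576 ≤ a1=9.212 → R1 fires; G=3 S=7 R=9 A=8
Draw 2: a1=7.896, a2=1.167, a3=2.889, a4=6.831, a0=18.783; τ=−ln(0.4187)/18.783=0.046 → t=0.053; u2·a0=0.9130·18.783=17.149; a1+…+a3=11.952 < 17.149 ≤ a1+…+a4=18.783 → R4 fires; G=2 S=7 R=10 A=9
Draw 3: a1=5.922, a2=0.778, a3=3.210, a4=5.060, a0=14.970; τ=−ln(0.1158)/14.970=0.144 → t=0.197; u2·a0=0.5094·14.970=7.626; a1+a2=6.700 < 7.626 ≤ a1+…+a3=9.910 → R3 fires; G=2 S=8 R=11 A=9
Draw 4: a1=5.922, a2=0.778, a3=3.531, a4=5.566, a0=15.797; τ=−ln(0.9981)/15.797=0.000 → t=0.198; u2·a0=0.5685·15.797=8.981; a1+a2=6.700 < 8.981 ≤ a1+…+a3=10.231 → R3 fires; G=2 S=9 R=12 A=9
Draw 5: a1=5.922, a2=0.778, a3=3.852, a4=6.072, a0=16.624; τ=−ln(0.0069)/16.624=0.299 → t=0.497; u2·a0=0.7488·16.624=12.448; a1+…+a3=10.552 < 12.448 ≤ a1+…+a4=16.624 → R4 fires; G=1 S=9 R=13 A=10
Draw 6: a1=3.290, a2=0.389, a3=4.173, a4=3.289, a0=11.141; τ=−ln(0.6895)/11.141=0.033 → t=0.530; u2·a0=0.8467·11.141=9.433; a1+…+a3=7.852 < 9.433 ≤ a1+…+a4=11.141 → R4 fires; G=0 S=9 R=14 A=11
Draw 7: a1=0.000, a2=0.000, a3=4.494, a4=0.000, a0=4.494; τ=−ln(0.5507)/4.494=0.133 → t=0.663; u2·a0=0.1175·4.494=0.528; a1+a2=0.000 < 0.528 ≤ a1+…+a3=4.494 → R3 fires; G=0 S=10 R=15 A=11
Draw 8: a1=0.000, a2=0.000, a3=4.815, a4=0.000, a0=4.815; τ=−ln(0.9177)/4.815=0.018 → t=0.681; u2·a0=0.7289·4.815=3.510; a1+a2=0.000 < 3.510 ≤ a1+…+a3=4.815 → R3 fires; G=0 S=11 R=16 A=11
Draw 9: a1=0.000, a2=0.000, a3=5.136, a4=0.000, a0=5.136; τ=−ln(0.3715)/5.136=0.193 → t=0.874; u2·a0=0.5236·5.136=2.689; a1+a2=0.000 < 2.689 ≤ a1+…+a3=5.136 → R3 fires; G=0 S=12 R=17 A=11
Draw 10: a1=0.000, a2=0.000, a3=5.457, a4=0.000, a0=5.457; τ=−ln(0.0751)/5.457=0.474 → t=1.348; u2·a0=0.4423·5.457=2.414; a1+a2=0.000 < 2.414 ≤ a1+…+a3=5.457 → R3 fires; G=0 S=13 R=18 A=11
Draw 11: a1=0.000, a2=0.000, a3=5.778, a4=0.000, a0=5.778; τ=−ln(0.2186)/5.778=0.263 → t=1.611; u2·a0=0.9525·5.778=5.504; a1+a2=0.000 < 5.504 ≤ a1+…+a3=5.778 → R3 fires; G=0 S=14 R=19 A=11
Draw 12: a1=0.000, a2=0.000, a3=6.099, a4=0.000, a0=6.099; τ=−ln(0.7524)/6.099=0.047 → t=1.658 > T=1.64: stop.
S first becomes ≥ 10 when it reaches 10 at the event at t=0.663.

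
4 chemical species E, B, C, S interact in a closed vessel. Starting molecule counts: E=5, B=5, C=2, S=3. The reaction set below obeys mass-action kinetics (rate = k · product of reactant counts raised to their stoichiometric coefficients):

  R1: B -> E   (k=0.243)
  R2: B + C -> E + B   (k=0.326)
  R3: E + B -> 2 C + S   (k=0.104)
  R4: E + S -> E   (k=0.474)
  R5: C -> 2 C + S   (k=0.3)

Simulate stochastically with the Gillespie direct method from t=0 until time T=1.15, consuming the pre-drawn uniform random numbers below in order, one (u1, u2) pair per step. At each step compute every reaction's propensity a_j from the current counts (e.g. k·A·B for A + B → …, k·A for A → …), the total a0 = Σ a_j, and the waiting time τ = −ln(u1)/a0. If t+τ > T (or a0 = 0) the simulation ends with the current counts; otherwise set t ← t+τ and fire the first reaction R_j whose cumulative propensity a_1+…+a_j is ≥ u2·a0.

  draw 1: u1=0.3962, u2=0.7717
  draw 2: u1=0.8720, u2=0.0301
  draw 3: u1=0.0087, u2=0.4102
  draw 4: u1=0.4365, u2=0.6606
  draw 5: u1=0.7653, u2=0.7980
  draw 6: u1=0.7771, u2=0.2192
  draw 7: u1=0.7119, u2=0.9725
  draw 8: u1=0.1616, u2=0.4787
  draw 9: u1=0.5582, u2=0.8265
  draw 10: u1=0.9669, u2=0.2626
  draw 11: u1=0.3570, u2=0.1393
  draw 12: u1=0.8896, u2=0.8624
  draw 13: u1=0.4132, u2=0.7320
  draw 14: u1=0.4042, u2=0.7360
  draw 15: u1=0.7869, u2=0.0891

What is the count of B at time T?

B at T = 1

t=0.000: E=5 B=5 C=2 S=3
Draw 1: a1=1.215, a2=3.260, a3=2.600, a4=7.110, a5=0.600, a0=14.785; τ=−ln(0.3962)/14.785=0.063 → t=0.063; u2·a0=0.7717·14.785=11.410; a1+…+a3=7.075 < 11.410 ≤ a1+…+a4=14.185 → R4 fires; E=5 B=5 C=2 S=2
Draw 2: a1=1.215, a2=3.260, a3=2.600, a4=4.740, a5=0.600, a0=12.415; τ=−ln(0.8720)/12.415=0.011 → t=0.074; u2·a0=0.0301·12.415=0.374 ≤ a1=1.215 → R1 fires; E=6 B=4 C=2 S=2
Draw 3: a1=0.972, a2=2.608, a3=2.496, a4=5.688, a5=0.600, a0=12.364; τ=−ln(0.0087)/12.364=0.384 → t=0.457; u2·a0=0.4102·12.364=5.072; a1+a2=3.580 < 5.072 ≤ a1+…+a3=6.076 → R3 fires; E=5 B=3 C=4 S=3
Draw 4: a1=0.729, a2=3.912, a3=1.560, a4=7.110, a5=1.200, a0=14.511; τ=−ln(0.4365)/14.511=0.057 → t=0.515; u2·a0=0.6606·14.511=9.586; a1+…+a3=6.201 < 9.586 ≤ a1+…+a4=13.311 → R4 fires; E=5 B=3 C=4 S=2
Draw 5: a1=0.729, a2=3.912, a3=1.560, a4=4.740, a5=1.200, a0=12.141; τ=−ln(0.7653)/12.141=0.022 → t=0.537; u2·a0=0.7980·12.141=9.689; a1+…+a3=6.201 < 9.689 ≤ a1+…+a4=10.941 → R4 fires; E=5 B=3 C=4 S=1
Draw 6: a1=0.729, a2=3.912, a3=1.560, a4=2.370, a5=1.200, a0=9.771; τ=−ln(0.7771)/9.771=0.026 → t=0.562; u2·a0=0.2192·9.771=2.142; a1=0.729 < 2.142 ≤ a1+a2=4.641 → R2 fires; E=6 B=3 C=3 S=1
Draw 7: a1=0.729, a2=2.934, a3=1.872, a4=2.844, a5=0.900, a0=9.279; τ=−ln(0.7119)/9.279=0.037 → t=0.599; u2·a0=0.9725·9.279=9.024; a1+…+a4=8.379 < 9.024 ≤ a1+…+a5=9.279 → R5 fires; E=6 B=3 C=4 S=2
Draw 8: a1=0.729, a2=3.912, a3=1.872, a4=5.688, a5=1.200, a0=13.401; τ=−ln(0.1616)/13.401=0.136 → t=0.735; u2·a0=0.4787·13.401=6.415; a1+a2=4.641 < 6.415 ≤ a1+…+a3=6.513 → R3 fires; E=5 B=2 C=6 S=3
Draw 9: a1=0.486, a2=3.912, a3=1.040, a4=7.110, a5=1.800, a0=14.348; τ=−ln(0.5582)/14.348=0.041 → t=0.776; u2·a0=0.8265·14.348=11.859; a1+…+a3=5.438 < 11.859 ≤ a1+…+a4=12.548 → R4 fires; E=5 B=2 C=6 S=2
Draw 10: a1=0.486, a2=3.912, a3=1.040, a4=4.740, a5=1.800, a0=11.978; τ=−ln(0.9669)/11.978=0.003 → t=0.778; u2·a0=0.2626·11.978=3.145; a1=0.486 < 3.145 ≤ a1+a2=4.398 → R2 fires; E=6 B=2 C=5 S=2
Draw 11: a1=0.486, a2=3.260, a3=1.248, a4=5.688, a5=1.500, a0=12.182; τ=−ln(0.3570)/12.182=0.085 → t=0.863; u2·a0=0.1393·12.182=1.697; a1=0.486 < 1.697 ≤ a1+a2=3.746 → R2 fires; E=7 B=2 C=4 S=2
Draw 12: a1=0.486, a2=2.608, a3=1.456, a4=6.636, a5=1.200, a0=12.386; τ=−ln(0.8896)/12.386=0.009 → t=0.872; u2·a0=0.8624·12.386=10.682; a1+…+a3=4.550 < 10.682 ≤ a1+…+a4=11.186 → R4 fires; E=7 B=2 C=4 S=1
Draw 13: a1=0.486, a2=2.608, a3=1.456, a4=3.318, a5=1.200, a0=9.068; τ=−ln(0.4132)/9.068=0.097 → t=0.970; u2·a0=0.7320·9.068=6.638; a1+…+a3=4.550 < 6.638 ≤ a1+…+a4=7.868 → R4 fires; E=7 B=2 C=4 S=0
Draw 14: a1=0.486, a2=2.608, a3=1.456, a4=0.000, a5=1.200, a0=5.750; τ=−ln(0.4042)/5.750=0.158 → t=1.127; u2·a0=0.7360·5.750=4.232; a1+a2=3.094 < 4.232 ≤ a1+…+a3=4.550 → R3 fires; E=6 B=1 C=6 S=1
Draw 15: a1=0.243, a2=1.956, a3=0.624, a4=2.844, a5=1.800, a0=7.467; τ=−ln(0.7869)/7.467=0.032 → t=1.160 > T=1.15: stop.
Read off B at T=1.15: 1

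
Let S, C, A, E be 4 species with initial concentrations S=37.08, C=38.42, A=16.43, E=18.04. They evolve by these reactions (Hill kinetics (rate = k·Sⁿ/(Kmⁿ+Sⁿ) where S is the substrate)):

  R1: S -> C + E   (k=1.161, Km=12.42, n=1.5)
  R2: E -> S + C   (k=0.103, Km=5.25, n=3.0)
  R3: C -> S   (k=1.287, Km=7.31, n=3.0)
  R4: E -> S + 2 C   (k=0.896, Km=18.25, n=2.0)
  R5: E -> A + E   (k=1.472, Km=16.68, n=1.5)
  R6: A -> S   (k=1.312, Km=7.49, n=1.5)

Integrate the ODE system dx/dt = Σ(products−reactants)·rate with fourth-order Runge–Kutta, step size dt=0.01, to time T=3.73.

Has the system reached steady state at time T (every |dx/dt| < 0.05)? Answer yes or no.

Steady state at T: no

RK4 with dt=0.01: 373 steps to T=3.73. Trajectory (selected grid times):
t=0.00: S=37.08 C=38.42 A=16.43 E=18.04
t=0.41: S=37.84 C=38.70 A=16.34 E=18.22
t=0.83: S=38.62 C=39.00 A=16.25 E=18.40
t=1.24: S=39.37 C=39.29 A=16.17 E=18.57
t=1.66: S=40.15 C=39.59 A=16.08 E=18.75
t=2.07: S=40.90 C=39.90 A=16.00 E=18.93
t=2.49: S=41.68 C=40.21 A=15.93 E=19.11
t=2.90: S=42.43 C=40.52 A=15.85 E=19.29
t=3.32: S=43.21 C=40.85 A=15.78 E=19.47
t=3.73: S=43.96 C=41.17 A=15.71 E=19.64
Rates at T: R1=1.0094, R2=0.1011, R3=1.2798, R4=0.4808, R5=0.8257, R6=0.9872
dx/dt at T (Σ net stoichiometry × rate): S=+1.8395, C=+0.7923, A=-0.1614, E=+0.4275
Largest |dx/dt| is |+1.8395| (S) ≥ 0.05 → not steady.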